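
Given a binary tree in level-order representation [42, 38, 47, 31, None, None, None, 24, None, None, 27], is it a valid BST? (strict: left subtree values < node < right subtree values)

Level-order array: [42, 38, 47, 31, None, None, None, 24, None, None, 27]
Validate using subtree bounds (lo, hi): at each node, require lo < value < hi,
then recurse left with hi=value and right with lo=value.
Preorder trace (stopping at first violation):
  at node 42 with bounds (-inf, +inf): OK
  at node 38 with bounds (-inf, 42): OK
  at node 31 with bounds (-inf, 38): OK
  at node 24 with bounds (-inf, 31): OK
  at node 27 with bounds (24, 31): OK
  at node 47 with bounds (42, +inf): OK
No violation found at any node.
Result: Valid BST


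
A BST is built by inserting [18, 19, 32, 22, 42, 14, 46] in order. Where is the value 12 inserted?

Starting tree (level order): [18, 14, 19, None, None, None, 32, 22, 42, None, None, None, 46]
Insertion path: 18 -> 14
Result: insert 12 as left child of 14
Final tree (level order): [18, 14, 19, 12, None, None, 32, None, None, 22, 42, None, None, None, 46]


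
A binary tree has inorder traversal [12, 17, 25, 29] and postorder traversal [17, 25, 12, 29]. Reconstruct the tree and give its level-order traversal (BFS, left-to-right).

Inorder:   [12, 17, 25, 29]
Postorder: [17, 25, 12, 29]
Algorithm: postorder visits root last, so walk postorder right-to-left;
each value is the root of the current inorder slice — split it at that
value, recurse on the right subtree first, then the left.
Recursive splits:
  root=29; inorder splits into left=[12, 17, 25], right=[]
  root=12; inorder splits into left=[], right=[17, 25]
  root=25; inorder splits into left=[17], right=[]
  root=17; inorder splits into left=[], right=[]
Reconstructed level-order: [29, 12, 25, 17]


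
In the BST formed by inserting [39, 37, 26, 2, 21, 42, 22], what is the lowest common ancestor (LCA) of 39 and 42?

Tree insertion order: [39, 37, 26, 2, 21, 42, 22]
Tree (level-order array): [39, 37, 42, 26, None, None, None, 2, None, None, 21, None, 22]
In a BST, the LCA of p=39, q=42 is the first node v on the
root-to-leaf path with p <= v <= q (go left if both < v, right if both > v).
Walk from root:
  at 39: 39 <= 39 <= 42, this is the LCA
LCA = 39


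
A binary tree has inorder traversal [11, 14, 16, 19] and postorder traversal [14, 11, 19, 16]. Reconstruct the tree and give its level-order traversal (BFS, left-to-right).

Inorder:   [11, 14, 16, 19]
Postorder: [14, 11, 19, 16]
Algorithm: postorder visits root last, so walk postorder right-to-left;
each value is the root of the current inorder slice — split it at that
value, recurse on the right subtree first, then the left.
Recursive splits:
  root=16; inorder splits into left=[11, 14], right=[19]
  root=19; inorder splits into left=[], right=[]
  root=11; inorder splits into left=[], right=[14]
  root=14; inorder splits into left=[], right=[]
Reconstructed level-order: [16, 11, 19, 14]


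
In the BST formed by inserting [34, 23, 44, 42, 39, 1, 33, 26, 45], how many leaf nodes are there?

Tree built from: [34, 23, 44, 42, 39, 1, 33, 26, 45]
Tree (level-order array): [34, 23, 44, 1, 33, 42, 45, None, None, 26, None, 39]
Rule: A leaf has 0 children.
Per-node child counts:
  node 34: 2 child(ren)
  node 23: 2 child(ren)
  node 1: 0 child(ren)
  node 33: 1 child(ren)
  node 26: 0 child(ren)
  node 44: 2 child(ren)
  node 42: 1 child(ren)
  node 39: 0 child(ren)
  node 45: 0 child(ren)
Matching nodes: [1, 26, 39, 45]
Count of leaf nodes: 4


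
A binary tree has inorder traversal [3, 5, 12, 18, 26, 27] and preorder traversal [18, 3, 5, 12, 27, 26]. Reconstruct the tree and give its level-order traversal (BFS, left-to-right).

Inorder:  [3, 5, 12, 18, 26, 27]
Preorder: [18, 3, 5, 12, 27, 26]
Algorithm: preorder visits root first, so consume preorder in order;
for each root, split the current inorder slice at that value into
left-subtree inorder and right-subtree inorder, then recurse.
Recursive splits:
  root=18; inorder splits into left=[3, 5, 12], right=[26, 27]
  root=3; inorder splits into left=[], right=[5, 12]
  root=5; inorder splits into left=[], right=[12]
  root=12; inorder splits into left=[], right=[]
  root=27; inorder splits into left=[26], right=[]
  root=26; inorder splits into left=[], right=[]
Reconstructed level-order: [18, 3, 27, 5, 26, 12]


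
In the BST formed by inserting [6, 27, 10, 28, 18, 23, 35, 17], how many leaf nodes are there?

Tree built from: [6, 27, 10, 28, 18, 23, 35, 17]
Tree (level-order array): [6, None, 27, 10, 28, None, 18, None, 35, 17, 23]
Rule: A leaf has 0 children.
Per-node child counts:
  node 6: 1 child(ren)
  node 27: 2 child(ren)
  node 10: 1 child(ren)
  node 18: 2 child(ren)
  node 17: 0 child(ren)
  node 23: 0 child(ren)
  node 28: 1 child(ren)
  node 35: 0 child(ren)
Matching nodes: [17, 23, 35]
Count of leaf nodes: 3


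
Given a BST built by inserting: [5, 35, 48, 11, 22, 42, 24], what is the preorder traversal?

Tree insertion order: [5, 35, 48, 11, 22, 42, 24]
Tree (level-order array): [5, None, 35, 11, 48, None, 22, 42, None, None, 24]
Preorder traversal: [5, 35, 11, 22, 24, 48, 42]


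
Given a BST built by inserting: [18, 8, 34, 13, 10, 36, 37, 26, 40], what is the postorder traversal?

Tree insertion order: [18, 8, 34, 13, 10, 36, 37, 26, 40]
Tree (level-order array): [18, 8, 34, None, 13, 26, 36, 10, None, None, None, None, 37, None, None, None, 40]
Postorder traversal: [10, 13, 8, 26, 40, 37, 36, 34, 18]


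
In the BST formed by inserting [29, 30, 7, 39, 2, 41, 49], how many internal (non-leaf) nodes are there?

Tree built from: [29, 30, 7, 39, 2, 41, 49]
Tree (level-order array): [29, 7, 30, 2, None, None, 39, None, None, None, 41, None, 49]
Rule: An internal node has at least one child.
Per-node child counts:
  node 29: 2 child(ren)
  node 7: 1 child(ren)
  node 2: 0 child(ren)
  node 30: 1 child(ren)
  node 39: 1 child(ren)
  node 41: 1 child(ren)
  node 49: 0 child(ren)
Matching nodes: [29, 7, 30, 39, 41]
Count of internal (non-leaf) nodes: 5


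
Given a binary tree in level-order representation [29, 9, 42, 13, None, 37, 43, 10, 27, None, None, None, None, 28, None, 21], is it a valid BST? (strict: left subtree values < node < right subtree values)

Level-order array: [29, 9, 42, 13, None, 37, 43, 10, 27, None, None, None, None, 28, None, 21]
Validate using subtree bounds (lo, hi): at each node, require lo < value < hi,
then recurse left with hi=value and right with lo=value.
Preorder trace (stopping at first violation):
  at node 29 with bounds (-inf, +inf): OK
  at node 9 with bounds (-inf, 29): OK
  at node 13 with bounds (-inf, 9): VIOLATION
Node 13 violates its bound: not (-inf < 13 < 9).
Result: Not a valid BST


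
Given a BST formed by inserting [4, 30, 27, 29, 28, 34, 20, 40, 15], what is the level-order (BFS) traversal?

Tree insertion order: [4, 30, 27, 29, 28, 34, 20, 40, 15]
Tree (level-order array): [4, None, 30, 27, 34, 20, 29, None, 40, 15, None, 28]
BFS from the root, enqueuing left then right child of each popped node:
  queue [4] -> pop 4, enqueue [30], visited so far: [4]
  queue [30] -> pop 30, enqueue [27, 34], visited so far: [4, 30]
  queue [27, 34] -> pop 27, enqueue [20, 29], visited so far: [4, 30, 27]
  queue [34, 20, 29] -> pop 34, enqueue [40], visited so far: [4, 30, 27, 34]
  queue [20, 29, 40] -> pop 20, enqueue [15], visited so far: [4, 30, 27, 34, 20]
  queue [29, 40, 15] -> pop 29, enqueue [28], visited so far: [4, 30, 27, 34, 20, 29]
  queue [40, 15, 28] -> pop 40, enqueue [none], visited so far: [4, 30, 27, 34, 20, 29, 40]
  queue [15, 28] -> pop 15, enqueue [none], visited so far: [4, 30, 27, 34, 20, 29, 40, 15]
  queue [28] -> pop 28, enqueue [none], visited so far: [4, 30, 27, 34, 20, 29, 40, 15, 28]
Result: [4, 30, 27, 34, 20, 29, 40, 15, 28]


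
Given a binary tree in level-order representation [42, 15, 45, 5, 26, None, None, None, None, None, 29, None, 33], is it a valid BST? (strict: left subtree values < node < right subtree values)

Level-order array: [42, 15, 45, 5, 26, None, None, None, None, None, 29, None, 33]
Validate using subtree bounds (lo, hi): at each node, require lo < value < hi,
then recurse left with hi=value and right with lo=value.
Preorder trace (stopping at first violation):
  at node 42 with bounds (-inf, +inf): OK
  at node 15 with bounds (-inf, 42): OK
  at node 5 with bounds (-inf, 15): OK
  at node 26 with bounds (15, 42): OK
  at node 29 with bounds (26, 42): OK
  at node 33 with bounds (29, 42): OK
  at node 45 with bounds (42, +inf): OK
No violation found at any node.
Result: Valid BST


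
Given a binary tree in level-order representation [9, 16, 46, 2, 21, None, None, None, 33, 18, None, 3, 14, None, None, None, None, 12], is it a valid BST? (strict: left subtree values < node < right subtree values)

Level-order array: [9, 16, 46, 2, 21, None, None, None, 33, 18, None, 3, 14, None, None, None, None, 12]
Validate using subtree bounds (lo, hi): at each node, require lo < value < hi,
then recurse left with hi=value and right with lo=value.
Preorder trace (stopping at first violation):
  at node 9 with bounds (-inf, +inf): OK
  at node 16 with bounds (-inf, 9): VIOLATION
Node 16 violates its bound: not (-inf < 16 < 9).
Result: Not a valid BST


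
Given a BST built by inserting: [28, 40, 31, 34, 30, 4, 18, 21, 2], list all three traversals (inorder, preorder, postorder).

Tree insertion order: [28, 40, 31, 34, 30, 4, 18, 21, 2]
Tree (level-order array): [28, 4, 40, 2, 18, 31, None, None, None, None, 21, 30, 34]
Inorder (L, root, R): [2, 4, 18, 21, 28, 30, 31, 34, 40]
Preorder (root, L, R): [28, 4, 2, 18, 21, 40, 31, 30, 34]
Postorder (L, R, root): [2, 21, 18, 4, 30, 34, 31, 40, 28]


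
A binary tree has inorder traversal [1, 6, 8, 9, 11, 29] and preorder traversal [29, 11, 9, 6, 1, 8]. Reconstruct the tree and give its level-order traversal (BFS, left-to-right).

Inorder:  [1, 6, 8, 9, 11, 29]
Preorder: [29, 11, 9, 6, 1, 8]
Algorithm: preorder visits root first, so consume preorder in order;
for each root, split the current inorder slice at that value into
left-subtree inorder and right-subtree inorder, then recurse.
Recursive splits:
  root=29; inorder splits into left=[1, 6, 8, 9, 11], right=[]
  root=11; inorder splits into left=[1, 6, 8, 9], right=[]
  root=9; inorder splits into left=[1, 6, 8], right=[]
  root=6; inorder splits into left=[1], right=[8]
  root=1; inorder splits into left=[], right=[]
  root=8; inorder splits into left=[], right=[]
Reconstructed level-order: [29, 11, 9, 6, 1, 8]


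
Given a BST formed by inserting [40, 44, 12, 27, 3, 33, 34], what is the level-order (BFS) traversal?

Tree insertion order: [40, 44, 12, 27, 3, 33, 34]
Tree (level-order array): [40, 12, 44, 3, 27, None, None, None, None, None, 33, None, 34]
BFS from the root, enqueuing left then right child of each popped node:
  queue [40] -> pop 40, enqueue [12, 44], visited so far: [40]
  queue [12, 44] -> pop 12, enqueue [3, 27], visited so far: [40, 12]
  queue [44, 3, 27] -> pop 44, enqueue [none], visited so far: [40, 12, 44]
  queue [3, 27] -> pop 3, enqueue [none], visited so far: [40, 12, 44, 3]
  queue [27] -> pop 27, enqueue [33], visited so far: [40, 12, 44, 3, 27]
  queue [33] -> pop 33, enqueue [34], visited so far: [40, 12, 44, 3, 27, 33]
  queue [34] -> pop 34, enqueue [none], visited so far: [40, 12, 44, 3, 27, 33, 34]
Result: [40, 12, 44, 3, 27, 33, 34]


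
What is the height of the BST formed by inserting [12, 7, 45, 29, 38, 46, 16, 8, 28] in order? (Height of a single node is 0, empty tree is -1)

Insertion order: [12, 7, 45, 29, 38, 46, 16, 8, 28]
Tree (level-order array): [12, 7, 45, None, 8, 29, 46, None, None, 16, 38, None, None, None, 28]
Compute height bottom-up (empty subtree = -1):
  height(8) = 1 + max(-1, -1) = 0
  height(7) = 1 + max(-1, 0) = 1
  height(28) = 1 + max(-1, -1) = 0
  height(16) = 1 + max(-1, 0) = 1
  height(38) = 1 + max(-1, -1) = 0
  height(29) = 1 + max(1, 0) = 2
  height(46) = 1 + max(-1, -1) = 0
  height(45) = 1 + max(2, 0) = 3
  height(12) = 1 + max(1, 3) = 4
Height = 4


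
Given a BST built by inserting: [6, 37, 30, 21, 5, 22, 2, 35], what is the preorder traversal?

Tree insertion order: [6, 37, 30, 21, 5, 22, 2, 35]
Tree (level-order array): [6, 5, 37, 2, None, 30, None, None, None, 21, 35, None, 22]
Preorder traversal: [6, 5, 2, 37, 30, 21, 22, 35]


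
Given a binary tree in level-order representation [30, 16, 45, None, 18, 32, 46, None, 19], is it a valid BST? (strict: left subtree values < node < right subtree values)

Level-order array: [30, 16, 45, None, 18, 32, 46, None, 19]
Validate using subtree bounds (lo, hi): at each node, require lo < value < hi,
then recurse left with hi=value and right with lo=value.
Preorder trace (stopping at first violation):
  at node 30 with bounds (-inf, +inf): OK
  at node 16 with bounds (-inf, 30): OK
  at node 18 with bounds (16, 30): OK
  at node 19 with bounds (18, 30): OK
  at node 45 with bounds (30, +inf): OK
  at node 32 with bounds (30, 45): OK
  at node 46 with bounds (45, +inf): OK
No violation found at any node.
Result: Valid BST


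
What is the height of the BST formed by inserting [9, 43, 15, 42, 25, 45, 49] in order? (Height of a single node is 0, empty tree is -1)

Insertion order: [9, 43, 15, 42, 25, 45, 49]
Tree (level-order array): [9, None, 43, 15, 45, None, 42, None, 49, 25]
Compute height bottom-up (empty subtree = -1):
  height(25) = 1 + max(-1, -1) = 0
  height(42) = 1 + max(0, -1) = 1
  height(15) = 1 + max(-1, 1) = 2
  height(49) = 1 + max(-1, -1) = 0
  height(45) = 1 + max(-1, 0) = 1
  height(43) = 1 + max(2, 1) = 3
  height(9) = 1 + max(-1, 3) = 4
Height = 4


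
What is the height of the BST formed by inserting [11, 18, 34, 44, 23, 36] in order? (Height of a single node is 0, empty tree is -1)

Insertion order: [11, 18, 34, 44, 23, 36]
Tree (level-order array): [11, None, 18, None, 34, 23, 44, None, None, 36]
Compute height bottom-up (empty subtree = -1):
  height(23) = 1 + max(-1, -1) = 0
  height(36) = 1 + max(-1, -1) = 0
  height(44) = 1 + max(0, -1) = 1
  height(34) = 1 + max(0, 1) = 2
  height(18) = 1 + max(-1, 2) = 3
  height(11) = 1 + max(-1, 3) = 4
Height = 4


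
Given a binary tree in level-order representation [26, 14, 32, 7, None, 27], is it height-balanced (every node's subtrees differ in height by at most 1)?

Tree (level-order array): [26, 14, 32, 7, None, 27]
Definition: a tree is height-balanced if, at every node, |h(left) - h(right)| <= 1 (empty subtree has height -1).
Bottom-up per-node check:
  node 7: h_left=-1, h_right=-1, diff=0 [OK], height=0
  node 14: h_left=0, h_right=-1, diff=1 [OK], height=1
  node 27: h_left=-1, h_right=-1, diff=0 [OK], height=0
  node 32: h_left=0, h_right=-1, diff=1 [OK], height=1
  node 26: h_left=1, h_right=1, diff=0 [OK], height=2
All nodes satisfy the balance condition.
Result: Balanced


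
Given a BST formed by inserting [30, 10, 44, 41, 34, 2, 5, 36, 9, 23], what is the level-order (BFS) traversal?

Tree insertion order: [30, 10, 44, 41, 34, 2, 5, 36, 9, 23]
Tree (level-order array): [30, 10, 44, 2, 23, 41, None, None, 5, None, None, 34, None, None, 9, None, 36]
BFS from the root, enqueuing left then right child of each popped node:
  queue [30] -> pop 30, enqueue [10, 44], visited so far: [30]
  queue [10, 44] -> pop 10, enqueue [2, 23], visited so far: [30, 10]
  queue [44, 2, 23] -> pop 44, enqueue [41], visited so far: [30, 10, 44]
  queue [2, 23, 41] -> pop 2, enqueue [5], visited so far: [30, 10, 44, 2]
  queue [23, 41, 5] -> pop 23, enqueue [none], visited so far: [30, 10, 44, 2, 23]
  queue [41, 5] -> pop 41, enqueue [34], visited so far: [30, 10, 44, 2, 23, 41]
  queue [5, 34] -> pop 5, enqueue [9], visited so far: [30, 10, 44, 2, 23, 41, 5]
  queue [34, 9] -> pop 34, enqueue [36], visited so far: [30, 10, 44, 2, 23, 41, 5, 34]
  queue [9, 36] -> pop 9, enqueue [none], visited so far: [30, 10, 44, 2, 23, 41, 5, 34, 9]
  queue [36] -> pop 36, enqueue [none], visited so far: [30, 10, 44, 2, 23, 41, 5, 34, 9, 36]
Result: [30, 10, 44, 2, 23, 41, 5, 34, 9, 36]


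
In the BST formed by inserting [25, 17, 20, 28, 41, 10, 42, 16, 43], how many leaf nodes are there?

Tree built from: [25, 17, 20, 28, 41, 10, 42, 16, 43]
Tree (level-order array): [25, 17, 28, 10, 20, None, 41, None, 16, None, None, None, 42, None, None, None, 43]
Rule: A leaf has 0 children.
Per-node child counts:
  node 25: 2 child(ren)
  node 17: 2 child(ren)
  node 10: 1 child(ren)
  node 16: 0 child(ren)
  node 20: 0 child(ren)
  node 28: 1 child(ren)
  node 41: 1 child(ren)
  node 42: 1 child(ren)
  node 43: 0 child(ren)
Matching nodes: [16, 20, 43]
Count of leaf nodes: 3


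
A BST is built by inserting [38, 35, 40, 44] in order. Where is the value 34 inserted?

Starting tree (level order): [38, 35, 40, None, None, None, 44]
Insertion path: 38 -> 35
Result: insert 34 as left child of 35
Final tree (level order): [38, 35, 40, 34, None, None, 44]


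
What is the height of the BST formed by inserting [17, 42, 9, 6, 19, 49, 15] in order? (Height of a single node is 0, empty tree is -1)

Insertion order: [17, 42, 9, 6, 19, 49, 15]
Tree (level-order array): [17, 9, 42, 6, 15, 19, 49]
Compute height bottom-up (empty subtree = -1):
  height(6) = 1 + max(-1, -1) = 0
  height(15) = 1 + max(-1, -1) = 0
  height(9) = 1 + max(0, 0) = 1
  height(19) = 1 + max(-1, -1) = 0
  height(49) = 1 + max(-1, -1) = 0
  height(42) = 1 + max(0, 0) = 1
  height(17) = 1 + max(1, 1) = 2
Height = 2


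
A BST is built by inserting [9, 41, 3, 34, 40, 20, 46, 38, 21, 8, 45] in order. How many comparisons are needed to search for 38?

Search path for 38: 9 -> 41 -> 34 -> 40 -> 38
Found: True
Comparisons: 5


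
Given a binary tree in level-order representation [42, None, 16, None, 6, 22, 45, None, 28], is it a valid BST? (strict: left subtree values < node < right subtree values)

Level-order array: [42, None, 16, None, 6, 22, 45, None, 28]
Validate using subtree bounds (lo, hi): at each node, require lo < value < hi,
then recurse left with hi=value and right with lo=value.
Preorder trace (stopping at first violation):
  at node 42 with bounds (-inf, +inf): OK
  at node 16 with bounds (42, +inf): VIOLATION
Node 16 violates its bound: not (42 < 16 < +inf).
Result: Not a valid BST


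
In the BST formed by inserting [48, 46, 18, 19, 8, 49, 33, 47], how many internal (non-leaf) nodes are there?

Tree built from: [48, 46, 18, 19, 8, 49, 33, 47]
Tree (level-order array): [48, 46, 49, 18, 47, None, None, 8, 19, None, None, None, None, None, 33]
Rule: An internal node has at least one child.
Per-node child counts:
  node 48: 2 child(ren)
  node 46: 2 child(ren)
  node 18: 2 child(ren)
  node 8: 0 child(ren)
  node 19: 1 child(ren)
  node 33: 0 child(ren)
  node 47: 0 child(ren)
  node 49: 0 child(ren)
Matching nodes: [48, 46, 18, 19]
Count of internal (non-leaf) nodes: 4


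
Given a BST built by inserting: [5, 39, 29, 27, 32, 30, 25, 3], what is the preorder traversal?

Tree insertion order: [5, 39, 29, 27, 32, 30, 25, 3]
Tree (level-order array): [5, 3, 39, None, None, 29, None, 27, 32, 25, None, 30]
Preorder traversal: [5, 3, 39, 29, 27, 25, 32, 30]


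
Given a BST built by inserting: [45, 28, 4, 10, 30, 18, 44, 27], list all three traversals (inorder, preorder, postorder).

Tree insertion order: [45, 28, 4, 10, 30, 18, 44, 27]
Tree (level-order array): [45, 28, None, 4, 30, None, 10, None, 44, None, 18, None, None, None, 27]
Inorder (L, root, R): [4, 10, 18, 27, 28, 30, 44, 45]
Preorder (root, L, R): [45, 28, 4, 10, 18, 27, 30, 44]
Postorder (L, R, root): [27, 18, 10, 4, 44, 30, 28, 45]


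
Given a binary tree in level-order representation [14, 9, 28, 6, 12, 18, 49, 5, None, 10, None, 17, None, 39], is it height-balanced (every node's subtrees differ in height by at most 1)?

Tree (level-order array): [14, 9, 28, 6, 12, 18, 49, 5, None, 10, None, 17, None, 39]
Definition: a tree is height-balanced if, at every node, |h(left) - h(right)| <= 1 (empty subtree has height -1).
Bottom-up per-node check:
  node 5: h_left=-1, h_right=-1, diff=0 [OK], height=0
  node 6: h_left=0, h_right=-1, diff=1 [OK], height=1
  node 10: h_left=-1, h_right=-1, diff=0 [OK], height=0
  node 12: h_left=0, h_right=-1, diff=1 [OK], height=1
  node 9: h_left=1, h_right=1, diff=0 [OK], height=2
  node 17: h_left=-1, h_right=-1, diff=0 [OK], height=0
  node 18: h_left=0, h_right=-1, diff=1 [OK], height=1
  node 39: h_left=-1, h_right=-1, diff=0 [OK], height=0
  node 49: h_left=0, h_right=-1, diff=1 [OK], height=1
  node 28: h_left=1, h_right=1, diff=0 [OK], height=2
  node 14: h_left=2, h_right=2, diff=0 [OK], height=3
All nodes satisfy the balance condition.
Result: Balanced


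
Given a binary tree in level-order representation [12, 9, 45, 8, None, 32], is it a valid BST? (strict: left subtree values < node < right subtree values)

Level-order array: [12, 9, 45, 8, None, 32]
Validate using subtree bounds (lo, hi): at each node, require lo < value < hi,
then recurse left with hi=value and right with lo=value.
Preorder trace (stopping at first violation):
  at node 12 with bounds (-inf, +inf): OK
  at node 9 with bounds (-inf, 12): OK
  at node 8 with bounds (-inf, 9): OK
  at node 45 with bounds (12, +inf): OK
  at node 32 with bounds (12, 45): OK
No violation found at any node.
Result: Valid BST


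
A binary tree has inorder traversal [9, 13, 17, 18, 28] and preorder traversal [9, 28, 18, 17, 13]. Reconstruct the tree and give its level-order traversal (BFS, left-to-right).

Inorder:  [9, 13, 17, 18, 28]
Preorder: [9, 28, 18, 17, 13]
Algorithm: preorder visits root first, so consume preorder in order;
for each root, split the current inorder slice at that value into
left-subtree inorder and right-subtree inorder, then recurse.
Recursive splits:
  root=9; inorder splits into left=[], right=[13, 17, 18, 28]
  root=28; inorder splits into left=[13, 17, 18], right=[]
  root=18; inorder splits into left=[13, 17], right=[]
  root=17; inorder splits into left=[13], right=[]
  root=13; inorder splits into left=[], right=[]
Reconstructed level-order: [9, 28, 18, 17, 13]


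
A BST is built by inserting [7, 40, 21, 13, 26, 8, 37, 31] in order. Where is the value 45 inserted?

Starting tree (level order): [7, None, 40, 21, None, 13, 26, 8, None, None, 37, None, None, 31]
Insertion path: 7 -> 40
Result: insert 45 as right child of 40
Final tree (level order): [7, None, 40, 21, 45, 13, 26, None, None, 8, None, None, 37, None, None, 31]


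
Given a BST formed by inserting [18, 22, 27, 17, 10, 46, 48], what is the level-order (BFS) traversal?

Tree insertion order: [18, 22, 27, 17, 10, 46, 48]
Tree (level-order array): [18, 17, 22, 10, None, None, 27, None, None, None, 46, None, 48]
BFS from the root, enqueuing left then right child of each popped node:
  queue [18] -> pop 18, enqueue [17, 22], visited so far: [18]
  queue [17, 22] -> pop 17, enqueue [10], visited so far: [18, 17]
  queue [22, 10] -> pop 22, enqueue [27], visited so far: [18, 17, 22]
  queue [10, 27] -> pop 10, enqueue [none], visited so far: [18, 17, 22, 10]
  queue [27] -> pop 27, enqueue [46], visited so far: [18, 17, 22, 10, 27]
  queue [46] -> pop 46, enqueue [48], visited so far: [18, 17, 22, 10, 27, 46]
  queue [48] -> pop 48, enqueue [none], visited so far: [18, 17, 22, 10, 27, 46, 48]
Result: [18, 17, 22, 10, 27, 46, 48]


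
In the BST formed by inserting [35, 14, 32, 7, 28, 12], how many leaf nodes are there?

Tree built from: [35, 14, 32, 7, 28, 12]
Tree (level-order array): [35, 14, None, 7, 32, None, 12, 28]
Rule: A leaf has 0 children.
Per-node child counts:
  node 35: 1 child(ren)
  node 14: 2 child(ren)
  node 7: 1 child(ren)
  node 12: 0 child(ren)
  node 32: 1 child(ren)
  node 28: 0 child(ren)
Matching nodes: [12, 28]
Count of leaf nodes: 2


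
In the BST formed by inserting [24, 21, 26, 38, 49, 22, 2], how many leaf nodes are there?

Tree built from: [24, 21, 26, 38, 49, 22, 2]
Tree (level-order array): [24, 21, 26, 2, 22, None, 38, None, None, None, None, None, 49]
Rule: A leaf has 0 children.
Per-node child counts:
  node 24: 2 child(ren)
  node 21: 2 child(ren)
  node 2: 0 child(ren)
  node 22: 0 child(ren)
  node 26: 1 child(ren)
  node 38: 1 child(ren)
  node 49: 0 child(ren)
Matching nodes: [2, 22, 49]
Count of leaf nodes: 3


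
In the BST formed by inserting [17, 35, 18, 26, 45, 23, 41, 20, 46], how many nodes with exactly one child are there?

Tree built from: [17, 35, 18, 26, 45, 23, 41, 20, 46]
Tree (level-order array): [17, None, 35, 18, 45, None, 26, 41, 46, 23, None, None, None, None, None, 20]
Rule: These are nodes with exactly 1 non-null child.
Per-node child counts:
  node 17: 1 child(ren)
  node 35: 2 child(ren)
  node 18: 1 child(ren)
  node 26: 1 child(ren)
  node 23: 1 child(ren)
  node 20: 0 child(ren)
  node 45: 2 child(ren)
  node 41: 0 child(ren)
  node 46: 0 child(ren)
Matching nodes: [17, 18, 26, 23]
Count of nodes with exactly one child: 4


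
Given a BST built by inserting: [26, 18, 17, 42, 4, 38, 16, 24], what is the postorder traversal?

Tree insertion order: [26, 18, 17, 42, 4, 38, 16, 24]
Tree (level-order array): [26, 18, 42, 17, 24, 38, None, 4, None, None, None, None, None, None, 16]
Postorder traversal: [16, 4, 17, 24, 18, 38, 42, 26]


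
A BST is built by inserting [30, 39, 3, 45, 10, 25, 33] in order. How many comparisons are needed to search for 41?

Search path for 41: 30 -> 39 -> 45
Found: False
Comparisons: 3


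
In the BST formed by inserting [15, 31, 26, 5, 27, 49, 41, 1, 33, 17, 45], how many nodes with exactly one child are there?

Tree built from: [15, 31, 26, 5, 27, 49, 41, 1, 33, 17, 45]
Tree (level-order array): [15, 5, 31, 1, None, 26, 49, None, None, 17, 27, 41, None, None, None, None, None, 33, 45]
Rule: These are nodes with exactly 1 non-null child.
Per-node child counts:
  node 15: 2 child(ren)
  node 5: 1 child(ren)
  node 1: 0 child(ren)
  node 31: 2 child(ren)
  node 26: 2 child(ren)
  node 17: 0 child(ren)
  node 27: 0 child(ren)
  node 49: 1 child(ren)
  node 41: 2 child(ren)
  node 33: 0 child(ren)
  node 45: 0 child(ren)
Matching nodes: [5, 49]
Count of nodes with exactly one child: 2


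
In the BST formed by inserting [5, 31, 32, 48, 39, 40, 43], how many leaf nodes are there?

Tree built from: [5, 31, 32, 48, 39, 40, 43]
Tree (level-order array): [5, None, 31, None, 32, None, 48, 39, None, None, 40, None, 43]
Rule: A leaf has 0 children.
Per-node child counts:
  node 5: 1 child(ren)
  node 31: 1 child(ren)
  node 32: 1 child(ren)
  node 48: 1 child(ren)
  node 39: 1 child(ren)
  node 40: 1 child(ren)
  node 43: 0 child(ren)
Matching nodes: [43]
Count of leaf nodes: 1


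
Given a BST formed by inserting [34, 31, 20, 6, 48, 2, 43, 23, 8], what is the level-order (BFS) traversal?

Tree insertion order: [34, 31, 20, 6, 48, 2, 43, 23, 8]
Tree (level-order array): [34, 31, 48, 20, None, 43, None, 6, 23, None, None, 2, 8]
BFS from the root, enqueuing left then right child of each popped node:
  queue [34] -> pop 34, enqueue [31, 48], visited so far: [34]
  queue [31, 48] -> pop 31, enqueue [20], visited so far: [34, 31]
  queue [48, 20] -> pop 48, enqueue [43], visited so far: [34, 31, 48]
  queue [20, 43] -> pop 20, enqueue [6, 23], visited so far: [34, 31, 48, 20]
  queue [43, 6, 23] -> pop 43, enqueue [none], visited so far: [34, 31, 48, 20, 43]
  queue [6, 23] -> pop 6, enqueue [2, 8], visited so far: [34, 31, 48, 20, 43, 6]
  queue [23, 2, 8] -> pop 23, enqueue [none], visited so far: [34, 31, 48, 20, 43, 6, 23]
  queue [2, 8] -> pop 2, enqueue [none], visited so far: [34, 31, 48, 20, 43, 6, 23, 2]
  queue [8] -> pop 8, enqueue [none], visited so far: [34, 31, 48, 20, 43, 6, 23, 2, 8]
Result: [34, 31, 48, 20, 43, 6, 23, 2, 8]


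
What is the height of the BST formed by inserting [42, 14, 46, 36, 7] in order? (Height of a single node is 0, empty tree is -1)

Insertion order: [42, 14, 46, 36, 7]
Tree (level-order array): [42, 14, 46, 7, 36]
Compute height bottom-up (empty subtree = -1):
  height(7) = 1 + max(-1, -1) = 0
  height(36) = 1 + max(-1, -1) = 0
  height(14) = 1 + max(0, 0) = 1
  height(46) = 1 + max(-1, -1) = 0
  height(42) = 1 + max(1, 0) = 2
Height = 2


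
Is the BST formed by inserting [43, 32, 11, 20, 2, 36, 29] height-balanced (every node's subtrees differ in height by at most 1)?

Tree (level-order array): [43, 32, None, 11, 36, 2, 20, None, None, None, None, None, 29]
Definition: a tree is height-balanced if, at every node, |h(left) - h(right)| <= 1 (empty subtree has height -1).
Bottom-up per-node check:
  node 2: h_left=-1, h_right=-1, diff=0 [OK], height=0
  node 29: h_left=-1, h_right=-1, diff=0 [OK], height=0
  node 20: h_left=-1, h_right=0, diff=1 [OK], height=1
  node 11: h_left=0, h_right=1, diff=1 [OK], height=2
  node 36: h_left=-1, h_right=-1, diff=0 [OK], height=0
  node 32: h_left=2, h_right=0, diff=2 [FAIL (|2-0|=2 > 1)], height=3
  node 43: h_left=3, h_right=-1, diff=4 [FAIL (|3--1|=4 > 1)], height=4
Node 32 violates the condition: |2 - 0| = 2 > 1.
Result: Not balanced


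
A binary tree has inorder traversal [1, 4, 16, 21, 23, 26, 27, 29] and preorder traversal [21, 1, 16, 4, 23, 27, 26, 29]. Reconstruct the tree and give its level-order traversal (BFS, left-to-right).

Inorder:  [1, 4, 16, 21, 23, 26, 27, 29]
Preorder: [21, 1, 16, 4, 23, 27, 26, 29]
Algorithm: preorder visits root first, so consume preorder in order;
for each root, split the current inorder slice at that value into
left-subtree inorder and right-subtree inorder, then recurse.
Recursive splits:
  root=21; inorder splits into left=[1, 4, 16], right=[23, 26, 27, 29]
  root=1; inorder splits into left=[], right=[4, 16]
  root=16; inorder splits into left=[4], right=[]
  root=4; inorder splits into left=[], right=[]
  root=23; inorder splits into left=[], right=[26, 27, 29]
  root=27; inorder splits into left=[26], right=[29]
  root=26; inorder splits into left=[], right=[]
  root=29; inorder splits into left=[], right=[]
Reconstructed level-order: [21, 1, 23, 16, 27, 4, 26, 29]


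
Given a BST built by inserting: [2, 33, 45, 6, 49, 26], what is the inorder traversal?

Tree insertion order: [2, 33, 45, 6, 49, 26]
Tree (level-order array): [2, None, 33, 6, 45, None, 26, None, 49]
Inorder traversal: [2, 6, 26, 33, 45, 49]


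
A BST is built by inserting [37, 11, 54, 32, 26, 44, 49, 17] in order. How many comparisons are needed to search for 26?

Search path for 26: 37 -> 11 -> 32 -> 26
Found: True
Comparisons: 4


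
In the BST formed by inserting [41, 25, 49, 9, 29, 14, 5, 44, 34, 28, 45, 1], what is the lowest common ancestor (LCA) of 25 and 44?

Tree insertion order: [41, 25, 49, 9, 29, 14, 5, 44, 34, 28, 45, 1]
Tree (level-order array): [41, 25, 49, 9, 29, 44, None, 5, 14, 28, 34, None, 45, 1]
In a BST, the LCA of p=25, q=44 is the first node v on the
root-to-leaf path with p <= v <= q (go left if both < v, right if both > v).
Walk from root:
  at 41: 25 <= 41 <= 44, this is the LCA
LCA = 41


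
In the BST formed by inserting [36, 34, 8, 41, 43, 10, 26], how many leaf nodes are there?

Tree built from: [36, 34, 8, 41, 43, 10, 26]
Tree (level-order array): [36, 34, 41, 8, None, None, 43, None, 10, None, None, None, 26]
Rule: A leaf has 0 children.
Per-node child counts:
  node 36: 2 child(ren)
  node 34: 1 child(ren)
  node 8: 1 child(ren)
  node 10: 1 child(ren)
  node 26: 0 child(ren)
  node 41: 1 child(ren)
  node 43: 0 child(ren)
Matching nodes: [26, 43]
Count of leaf nodes: 2


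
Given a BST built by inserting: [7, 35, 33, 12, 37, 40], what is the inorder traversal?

Tree insertion order: [7, 35, 33, 12, 37, 40]
Tree (level-order array): [7, None, 35, 33, 37, 12, None, None, 40]
Inorder traversal: [7, 12, 33, 35, 37, 40]


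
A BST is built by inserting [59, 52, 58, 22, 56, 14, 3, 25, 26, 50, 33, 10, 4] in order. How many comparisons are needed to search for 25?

Search path for 25: 59 -> 52 -> 22 -> 25
Found: True
Comparisons: 4


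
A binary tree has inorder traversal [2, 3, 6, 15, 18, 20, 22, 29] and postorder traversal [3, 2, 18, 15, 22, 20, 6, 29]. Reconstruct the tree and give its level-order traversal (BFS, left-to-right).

Inorder:   [2, 3, 6, 15, 18, 20, 22, 29]
Postorder: [3, 2, 18, 15, 22, 20, 6, 29]
Algorithm: postorder visits root last, so walk postorder right-to-left;
each value is the root of the current inorder slice — split it at that
value, recurse on the right subtree first, then the left.
Recursive splits:
  root=29; inorder splits into left=[2, 3, 6, 15, 18, 20, 22], right=[]
  root=6; inorder splits into left=[2, 3], right=[15, 18, 20, 22]
  root=20; inorder splits into left=[15, 18], right=[22]
  root=22; inorder splits into left=[], right=[]
  root=15; inorder splits into left=[], right=[18]
  root=18; inorder splits into left=[], right=[]
  root=2; inorder splits into left=[], right=[3]
  root=3; inorder splits into left=[], right=[]
Reconstructed level-order: [29, 6, 2, 20, 3, 15, 22, 18]


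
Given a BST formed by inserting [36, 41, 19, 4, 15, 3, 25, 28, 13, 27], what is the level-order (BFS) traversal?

Tree insertion order: [36, 41, 19, 4, 15, 3, 25, 28, 13, 27]
Tree (level-order array): [36, 19, 41, 4, 25, None, None, 3, 15, None, 28, None, None, 13, None, 27]
BFS from the root, enqueuing left then right child of each popped node:
  queue [36] -> pop 36, enqueue [19, 41], visited so far: [36]
  queue [19, 41] -> pop 19, enqueue [4, 25], visited so far: [36, 19]
  queue [41, 4, 25] -> pop 41, enqueue [none], visited so far: [36, 19, 41]
  queue [4, 25] -> pop 4, enqueue [3, 15], visited so far: [36, 19, 41, 4]
  queue [25, 3, 15] -> pop 25, enqueue [28], visited so far: [36, 19, 41, 4, 25]
  queue [3, 15, 28] -> pop 3, enqueue [none], visited so far: [36, 19, 41, 4, 25, 3]
  queue [15, 28] -> pop 15, enqueue [13], visited so far: [36, 19, 41, 4, 25, 3, 15]
  queue [28, 13] -> pop 28, enqueue [27], visited so far: [36, 19, 41, 4, 25, 3, 15, 28]
  queue [13, 27] -> pop 13, enqueue [none], visited so far: [36, 19, 41, 4, 25, 3, 15, 28, 13]
  queue [27] -> pop 27, enqueue [none], visited so far: [36, 19, 41, 4, 25, 3, 15, 28, 13, 27]
Result: [36, 19, 41, 4, 25, 3, 15, 28, 13, 27]


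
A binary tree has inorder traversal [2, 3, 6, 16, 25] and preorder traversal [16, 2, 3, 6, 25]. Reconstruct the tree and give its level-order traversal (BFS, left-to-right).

Inorder:  [2, 3, 6, 16, 25]
Preorder: [16, 2, 3, 6, 25]
Algorithm: preorder visits root first, so consume preorder in order;
for each root, split the current inorder slice at that value into
left-subtree inorder and right-subtree inorder, then recurse.
Recursive splits:
  root=16; inorder splits into left=[2, 3, 6], right=[25]
  root=2; inorder splits into left=[], right=[3, 6]
  root=3; inorder splits into left=[], right=[6]
  root=6; inorder splits into left=[], right=[]
  root=25; inorder splits into left=[], right=[]
Reconstructed level-order: [16, 2, 25, 3, 6]


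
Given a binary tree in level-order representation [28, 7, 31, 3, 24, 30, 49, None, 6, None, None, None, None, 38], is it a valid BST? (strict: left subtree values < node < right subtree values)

Level-order array: [28, 7, 31, 3, 24, 30, 49, None, 6, None, None, None, None, 38]
Validate using subtree bounds (lo, hi): at each node, require lo < value < hi,
then recurse left with hi=value and right with lo=value.
Preorder trace (stopping at first violation):
  at node 28 with bounds (-inf, +inf): OK
  at node 7 with bounds (-inf, 28): OK
  at node 3 with bounds (-inf, 7): OK
  at node 6 with bounds (3, 7): OK
  at node 24 with bounds (7, 28): OK
  at node 31 with bounds (28, +inf): OK
  at node 30 with bounds (28, 31): OK
  at node 49 with bounds (31, +inf): OK
  at node 38 with bounds (31, 49): OK
No violation found at any node.
Result: Valid BST


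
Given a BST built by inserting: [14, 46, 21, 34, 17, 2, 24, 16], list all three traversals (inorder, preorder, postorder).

Tree insertion order: [14, 46, 21, 34, 17, 2, 24, 16]
Tree (level-order array): [14, 2, 46, None, None, 21, None, 17, 34, 16, None, 24]
Inorder (L, root, R): [2, 14, 16, 17, 21, 24, 34, 46]
Preorder (root, L, R): [14, 2, 46, 21, 17, 16, 34, 24]
Postorder (L, R, root): [2, 16, 17, 24, 34, 21, 46, 14]


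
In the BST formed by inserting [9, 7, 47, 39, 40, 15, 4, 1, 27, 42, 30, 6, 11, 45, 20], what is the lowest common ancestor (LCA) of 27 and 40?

Tree insertion order: [9, 7, 47, 39, 40, 15, 4, 1, 27, 42, 30, 6, 11, 45, 20]
Tree (level-order array): [9, 7, 47, 4, None, 39, None, 1, 6, 15, 40, None, None, None, None, 11, 27, None, 42, None, None, 20, 30, None, 45]
In a BST, the LCA of p=27, q=40 is the first node v on the
root-to-leaf path with p <= v <= q (go left if both < v, right if both > v).
Walk from root:
  at 9: both 27 and 40 > 9, go right
  at 47: both 27 and 40 < 47, go left
  at 39: 27 <= 39 <= 40, this is the LCA
LCA = 39


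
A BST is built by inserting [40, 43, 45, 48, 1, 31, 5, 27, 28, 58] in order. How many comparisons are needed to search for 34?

Search path for 34: 40 -> 1 -> 31
Found: False
Comparisons: 3


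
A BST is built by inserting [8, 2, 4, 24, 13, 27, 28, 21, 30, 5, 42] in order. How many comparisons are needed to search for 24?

Search path for 24: 8 -> 24
Found: True
Comparisons: 2


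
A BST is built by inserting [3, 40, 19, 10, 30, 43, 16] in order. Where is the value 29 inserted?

Starting tree (level order): [3, None, 40, 19, 43, 10, 30, None, None, None, 16]
Insertion path: 3 -> 40 -> 19 -> 30
Result: insert 29 as left child of 30
Final tree (level order): [3, None, 40, 19, 43, 10, 30, None, None, None, 16, 29]


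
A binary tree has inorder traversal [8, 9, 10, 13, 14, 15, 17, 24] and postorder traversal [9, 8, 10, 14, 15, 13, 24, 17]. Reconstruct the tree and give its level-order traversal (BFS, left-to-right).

Inorder:   [8, 9, 10, 13, 14, 15, 17, 24]
Postorder: [9, 8, 10, 14, 15, 13, 24, 17]
Algorithm: postorder visits root last, so walk postorder right-to-left;
each value is the root of the current inorder slice — split it at that
value, recurse on the right subtree first, then the left.
Recursive splits:
  root=17; inorder splits into left=[8, 9, 10, 13, 14, 15], right=[24]
  root=24; inorder splits into left=[], right=[]
  root=13; inorder splits into left=[8, 9, 10], right=[14, 15]
  root=15; inorder splits into left=[14], right=[]
  root=14; inorder splits into left=[], right=[]
  root=10; inorder splits into left=[8, 9], right=[]
  root=8; inorder splits into left=[], right=[9]
  root=9; inorder splits into left=[], right=[]
Reconstructed level-order: [17, 13, 24, 10, 15, 8, 14, 9]


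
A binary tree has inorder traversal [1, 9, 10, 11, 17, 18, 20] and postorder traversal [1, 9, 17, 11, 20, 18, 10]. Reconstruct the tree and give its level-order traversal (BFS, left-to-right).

Inorder:   [1, 9, 10, 11, 17, 18, 20]
Postorder: [1, 9, 17, 11, 20, 18, 10]
Algorithm: postorder visits root last, so walk postorder right-to-left;
each value is the root of the current inorder slice — split it at that
value, recurse on the right subtree first, then the left.
Recursive splits:
  root=10; inorder splits into left=[1, 9], right=[11, 17, 18, 20]
  root=18; inorder splits into left=[11, 17], right=[20]
  root=20; inorder splits into left=[], right=[]
  root=11; inorder splits into left=[], right=[17]
  root=17; inorder splits into left=[], right=[]
  root=9; inorder splits into left=[1], right=[]
  root=1; inorder splits into left=[], right=[]
Reconstructed level-order: [10, 9, 18, 1, 11, 20, 17]


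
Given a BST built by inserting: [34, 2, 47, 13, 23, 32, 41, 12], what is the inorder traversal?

Tree insertion order: [34, 2, 47, 13, 23, 32, 41, 12]
Tree (level-order array): [34, 2, 47, None, 13, 41, None, 12, 23, None, None, None, None, None, 32]
Inorder traversal: [2, 12, 13, 23, 32, 34, 41, 47]


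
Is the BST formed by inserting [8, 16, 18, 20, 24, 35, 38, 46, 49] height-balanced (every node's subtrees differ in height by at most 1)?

Tree (level-order array): [8, None, 16, None, 18, None, 20, None, 24, None, 35, None, 38, None, 46, None, 49]
Definition: a tree is height-balanced if, at every node, |h(left) - h(right)| <= 1 (empty subtree has height -1).
Bottom-up per-node check:
  node 49: h_left=-1, h_right=-1, diff=0 [OK], height=0
  node 46: h_left=-1, h_right=0, diff=1 [OK], height=1
  node 38: h_left=-1, h_right=1, diff=2 [FAIL (|-1-1|=2 > 1)], height=2
  node 35: h_left=-1, h_right=2, diff=3 [FAIL (|-1-2|=3 > 1)], height=3
  node 24: h_left=-1, h_right=3, diff=4 [FAIL (|-1-3|=4 > 1)], height=4
  node 20: h_left=-1, h_right=4, diff=5 [FAIL (|-1-4|=5 > 1)], height=5
  node 18: h_left=-1, h_right=5, diff=6 [FAIL (|-1-5|=6 > 1)], height=6
  node 16: h_left=-1, h_right=6, diff=7 [FAIL (|-1-6|=7 > 1)], height=7
  node 8: h_left=-1, h_right=7, diff=8 [FAIL (|-1-7|=8 > 1)], height=8
Node 38 violates the condition: |-1 - 1| = 2 > 1.
Result: Not balanced
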